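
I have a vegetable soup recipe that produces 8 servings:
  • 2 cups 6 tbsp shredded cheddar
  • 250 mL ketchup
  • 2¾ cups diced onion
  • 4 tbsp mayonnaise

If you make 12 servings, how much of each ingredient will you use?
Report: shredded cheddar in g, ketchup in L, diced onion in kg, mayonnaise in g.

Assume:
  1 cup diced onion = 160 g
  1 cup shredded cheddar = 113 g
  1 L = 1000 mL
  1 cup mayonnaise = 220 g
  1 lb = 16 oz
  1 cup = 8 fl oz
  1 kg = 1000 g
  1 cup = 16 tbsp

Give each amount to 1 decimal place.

shredded cheddar: 402.6 g; ketchup: 0.4 L; diced onion: 0.7 kg; mayonnaise: 82.5 g

Scaling factor: 12/8 = 3/2 = 1.5.
shredded cheddar: (2 cup + 6 tbsp = 2.375 cup) × 3/2 × 113 g/cup ≈ 402.6 g
ketchup: 250 mL × 3/2 ÷ 1000 mL/L ≈ 0.4 L
diced onion: 2.75 cup × 3/2 × 160 g/cup ÷ 1000 g/kg ≈ 0.7 kg
mayonnaise: 4 tbsp × 3/2 ÷ 16 tbsp/cup × 220 g/cup = 82.5 g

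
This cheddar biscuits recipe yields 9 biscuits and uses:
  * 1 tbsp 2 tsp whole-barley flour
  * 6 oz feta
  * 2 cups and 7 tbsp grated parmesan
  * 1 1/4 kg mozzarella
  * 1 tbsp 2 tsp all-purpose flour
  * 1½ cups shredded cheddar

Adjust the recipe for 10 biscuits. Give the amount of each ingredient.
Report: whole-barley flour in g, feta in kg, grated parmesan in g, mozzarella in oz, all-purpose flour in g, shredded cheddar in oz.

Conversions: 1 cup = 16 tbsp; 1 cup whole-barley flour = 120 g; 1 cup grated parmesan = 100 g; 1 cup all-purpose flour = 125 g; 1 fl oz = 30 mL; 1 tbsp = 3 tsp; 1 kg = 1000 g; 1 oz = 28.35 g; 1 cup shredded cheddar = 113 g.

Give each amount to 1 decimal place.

whole-barley flour: 13.9 g; feta: 0.2 kg; grated parmesan: 270.8 g; mozzarella: 49.0 oz; all-purpose flour: 14.5 g; shredded cheddar: 6.6 oz

Scaling factor: 10/9.
whole-barley flour: (1 tbsp + 2 tsp = 5/3 tbsp) × 10/9 ÷ 16 tbsp/cup × 120 g/cup ≈ 13.9 g
feta: 6 oz × 10/9 × 28.35 g/oz ÷ 1000 g/kg ≈ 0.2 kg
grated parmesan: (2 cup + 7 tbsp = 2.4375 cup) × 10/9 × 100 g/cup ≈ 270.8 g
mozzarella: 1.25 kg × 10/9 × 1000 g/kg ÷ 28.35 g/oz ≈ 49.0 oz
all-purpose flour: (1 tbsp + 2 tsp = 5/3 tbsp) × 10/9 ÷ 16 tbsp/cup × 125 g/cup ≈ 14.5 g
shredded cheddar: 1.5 cup × 10/9 × 113 g/cup ÷ 28.35 g/oz ≈ 6.6 oz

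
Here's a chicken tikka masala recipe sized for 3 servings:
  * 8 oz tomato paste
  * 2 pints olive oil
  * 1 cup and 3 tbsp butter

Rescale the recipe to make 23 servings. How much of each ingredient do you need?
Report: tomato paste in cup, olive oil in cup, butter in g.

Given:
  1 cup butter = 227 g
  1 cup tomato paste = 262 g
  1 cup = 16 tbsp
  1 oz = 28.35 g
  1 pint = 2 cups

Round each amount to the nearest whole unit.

tomato paste: 7 cup; olive oil: 31 cup; butter: 2067 g

Scaling factor: 23/3.
tomato paste: 8 oz × 23/3 × 28.35 g/oz ÷ 262 g/cup ≈ 7 cup
olive oil: 2 pint × 23/3 × 2 cup/pint ≈ 31 cup
butter: (1 cup + 3 tbsp = 1.1875 cup) × 23/3 × 227 g/cup ≈ 2067 g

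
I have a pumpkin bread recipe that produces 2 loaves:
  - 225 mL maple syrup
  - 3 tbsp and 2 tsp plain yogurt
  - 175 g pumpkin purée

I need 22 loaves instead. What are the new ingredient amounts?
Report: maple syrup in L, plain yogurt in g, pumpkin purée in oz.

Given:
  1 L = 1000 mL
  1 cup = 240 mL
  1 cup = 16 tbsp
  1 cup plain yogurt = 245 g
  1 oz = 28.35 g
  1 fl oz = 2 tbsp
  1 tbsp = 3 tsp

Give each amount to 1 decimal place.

Scaling factor: 22/2 = 11.
maple syrup: 225 mL × 11 ÷ 1000 mL/L ≈ 2.5 L
plain yogurt: (3 tbsp + 2 tsp = 11/3 tbsp) × 11 ÷ 16 tbsp/cup × 245 g/cup ≈ 617.6 g
pumpkin purée: 175 g × 11 ÷ 28.35 g/oz ≈ 67.9 oz

maple syrup: 2.5 L; plain yogurt: 617.6 g; pumpkin purée: 67.9 oz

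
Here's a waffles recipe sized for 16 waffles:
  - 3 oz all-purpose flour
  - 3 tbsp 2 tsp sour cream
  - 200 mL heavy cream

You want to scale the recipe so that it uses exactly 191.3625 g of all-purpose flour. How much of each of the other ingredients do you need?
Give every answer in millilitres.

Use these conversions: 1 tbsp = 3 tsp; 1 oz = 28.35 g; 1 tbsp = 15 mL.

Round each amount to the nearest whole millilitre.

The original recipe has 85.05 g of all-purpose flour, so the scaling factor is 191.3625 ÷ 85.05 = 9/4 = 2.25.
sour cream: (3 tbsp + 2 tsp = 11/3 tbsp) × 9/4 × 15 mL/tbsp ≈ 124 mL
heavy cream: 200 mL × 9/4 = 450 mL

sour cream: 124 mL; heavy cream: 450 mL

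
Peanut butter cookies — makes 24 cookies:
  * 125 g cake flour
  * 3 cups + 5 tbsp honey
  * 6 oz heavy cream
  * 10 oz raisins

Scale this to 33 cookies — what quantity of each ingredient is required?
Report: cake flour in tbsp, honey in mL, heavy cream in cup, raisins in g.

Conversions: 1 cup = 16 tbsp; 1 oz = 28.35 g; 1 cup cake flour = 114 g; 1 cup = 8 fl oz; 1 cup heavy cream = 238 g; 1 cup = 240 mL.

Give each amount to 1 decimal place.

cake flour: 24.1 tbsp; honey: 1093.1 mL; heavy cream: 1.0 cup; raisins: 389.8 g

Scaling factor: 33/24 = 11/8 = 1.375.
cake flour: 125 g × 11/8 ÷ 114 g/cup × 16 tbsp/cup ≈ 24.1 tbsp
honey: (3 cup + 5 tbsp = 3.3125 cup) × 11/8 × 240 mL/cup ≈ 1093.1 mL
heavy cream: 6 oz × 11/8 × 28.35 g/oz ÷ 238 g/cup ≈ 1.0 cup
raisins: 10 oz × 11/8 × 28.35 g/oz ≈ 389.8 g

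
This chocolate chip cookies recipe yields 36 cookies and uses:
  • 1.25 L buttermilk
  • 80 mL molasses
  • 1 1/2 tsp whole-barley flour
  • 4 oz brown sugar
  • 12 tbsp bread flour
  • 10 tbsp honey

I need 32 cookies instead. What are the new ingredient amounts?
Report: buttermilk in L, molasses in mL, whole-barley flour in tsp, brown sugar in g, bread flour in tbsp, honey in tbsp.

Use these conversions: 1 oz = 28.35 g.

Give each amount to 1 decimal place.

Scaling factor: 32/36 = 8/9.
buttermilk: 1.25 L × 8/9 ≈ 1.1 L
molasses: 80 mL × 8/9 ≈ 71.1 mL
whole-barley flour: 1.5 tsp × 8/9 ≈ 1.3 tsp
brown sugar: 4 oz × 8/9 × 28.35 g/oz = 100.8 g
bread flour: 12 tbsp × 8/9 ≈ 10.7 tbsp
honey: 10 tbsp × 8/9 ≈ 8.9 tbsp

buttermilk: 1.1 L; molasses: 71.1 mL; whole-barley flour: 1.3 tsp; brown sugar: 100.8 g; bread flour: 10.7 tbsp; honey: 8.9 tbsp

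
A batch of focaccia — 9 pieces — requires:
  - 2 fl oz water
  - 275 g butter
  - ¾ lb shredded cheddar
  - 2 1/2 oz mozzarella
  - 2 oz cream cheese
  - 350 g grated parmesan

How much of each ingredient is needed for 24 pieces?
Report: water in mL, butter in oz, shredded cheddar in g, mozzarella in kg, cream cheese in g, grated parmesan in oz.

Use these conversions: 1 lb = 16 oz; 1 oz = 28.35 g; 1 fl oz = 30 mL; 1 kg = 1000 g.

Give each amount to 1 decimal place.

Scaling factor: 24/9 = 8/3.
water: 2 fl oz × 8/3 × 30 mL/fl oz = 160.0 mL
butter: 275 g × 8/3 ÷ 28.35 g/oz ≈ 25.9 oz
shredded cheddar: 0.75 lb × 8/3 × 16 oz/lb × 28.35 g/oz = 907.2 g
mozzarella: 2.5 oz × 8/3 × 28.35 g/oz ÷ 1000 g/kg ≈ 0.2 kg
cream cheese: 2 oz × 8/3 × 28.35 g/oz = 151.2 g
grated parmesan: 350 g × 8/3 ÷ 28.35 g/oz ≈ 32.9 oz

water: 160.0 mL; butter: 25.9 oz; shredded cheddar: 907.2 g; mozzarella: 0.2 kg; cream cheese: 151.2 g; grated parmesan: 32.9 oz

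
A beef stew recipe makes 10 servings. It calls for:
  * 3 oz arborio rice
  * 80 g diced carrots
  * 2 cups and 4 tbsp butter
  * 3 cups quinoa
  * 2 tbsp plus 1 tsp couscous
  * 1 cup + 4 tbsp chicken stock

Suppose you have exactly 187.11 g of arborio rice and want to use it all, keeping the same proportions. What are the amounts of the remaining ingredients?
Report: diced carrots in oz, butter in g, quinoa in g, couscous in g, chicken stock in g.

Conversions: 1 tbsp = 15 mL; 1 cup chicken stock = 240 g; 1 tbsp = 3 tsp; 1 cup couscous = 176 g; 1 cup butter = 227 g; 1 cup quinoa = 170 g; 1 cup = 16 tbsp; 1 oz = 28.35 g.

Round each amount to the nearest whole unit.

The original recipe has 85.05 g of arborio rice, so the scaling factor is 187.11 ÷ 85.05 = 11/5 = 2.2.
diced carrots: 80 g × 11/5 ÷ 28.35 g/oz ≈ 6 oz
butter: (2 cup + 4 tbsp = 2.25 cup) × 11/5 × 227 g/cup ≈ 1124 g
quinoa: 3 cup × 11/5 × 170 g/cup = 1122 g
couscous: (2 tbsp + 1 tsp = 7/3 tbsp) × 11/5 ÷ 16 tbsp/cup × 176 g/cup ≈ 56 g
chicken stock: (1 cup + 4 tbsp = 1.25 cup) × 11/5 × 240 g/cup = 660 g

diced carrots: 6 oz; butter: 1124 g; quinoa: 1122 g; couscous: 56 g; chicken stock: 660 g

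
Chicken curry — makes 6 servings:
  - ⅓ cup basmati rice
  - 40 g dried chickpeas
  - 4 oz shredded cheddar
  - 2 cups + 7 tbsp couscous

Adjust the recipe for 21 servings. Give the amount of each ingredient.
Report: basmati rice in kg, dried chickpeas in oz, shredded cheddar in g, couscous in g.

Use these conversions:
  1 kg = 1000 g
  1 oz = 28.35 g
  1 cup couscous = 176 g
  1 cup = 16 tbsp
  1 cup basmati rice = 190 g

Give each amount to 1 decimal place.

Scaling factor: 21/6 = 7/2 = 3.5.
basmati rice: 1/3 cup × 7/2 × 190 g/cup ÷ 1000 g/kg ≈ 0.2 kg
dried chickpeas: 40 g × 7/2 ÷ 28.35 g/oz ≈ 4.9 oz
shredded cheddar: 4 oz × 7/2 × 28.35 g/oz = 396.9 g
couscous: (2 cup + 7 tbsp = 2.4375 cup) × 7/2 × 176 g/cup = 1501.5 g

basmati rice: 0.2 kg; dried chickpeas: 4.9 oz; shredded cheddar: 396.9 g; couscous: 1501.5 g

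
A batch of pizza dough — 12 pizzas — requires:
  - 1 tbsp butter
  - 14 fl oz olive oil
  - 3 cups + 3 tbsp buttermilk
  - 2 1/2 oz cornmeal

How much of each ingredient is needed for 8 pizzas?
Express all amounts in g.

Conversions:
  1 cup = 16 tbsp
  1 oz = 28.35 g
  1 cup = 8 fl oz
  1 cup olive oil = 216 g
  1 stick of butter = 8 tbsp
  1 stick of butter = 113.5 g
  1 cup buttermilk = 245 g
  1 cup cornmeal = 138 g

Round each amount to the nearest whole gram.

Scaling factor: 8/12 = 2/3.
butter: 1 tbsp × 2/3 ÷ 8 tbsp/stick × 113.5 g/stick ≈ 9 g
olive oil: 14 fl oz × 2/3 ÷ 8 fl oz/cup × 216 g/cup = 252 g
buttermilk: (3 cup + 3 tbsp = 3.1875 cup) × 2/3 × 245 g/cup ≈ 521 g
cornmeal: 2.5 oz × 2/3 × 28.35 g/oz ≈ 47 g

butter: 9 g; olive oil: 252 g; buttermilk: 521 g; cornmeal: 47 g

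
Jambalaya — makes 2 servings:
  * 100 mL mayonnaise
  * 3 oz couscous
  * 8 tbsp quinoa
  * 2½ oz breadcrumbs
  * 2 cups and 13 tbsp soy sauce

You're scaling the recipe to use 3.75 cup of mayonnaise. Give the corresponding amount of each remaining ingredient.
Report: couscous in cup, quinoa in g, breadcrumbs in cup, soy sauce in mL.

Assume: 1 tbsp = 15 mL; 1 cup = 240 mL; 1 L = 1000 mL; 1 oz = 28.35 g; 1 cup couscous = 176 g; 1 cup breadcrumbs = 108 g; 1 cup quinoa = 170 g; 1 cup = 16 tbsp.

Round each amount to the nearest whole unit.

couscous: 4 cup; quinoa: 765 g; breadcrumbs: 6 cup; soy sauce: 6075 mL

The original recipe has 5/12 cup of mayonnaise, so the scaling factor is 3.75 ÷ 5/12 = 9.
couscous: 3 oz × 9 × 28.35 g/oz ÷ 176 g/cup ≈ 4 cup
quinoa: 8 tbsp × 9 ÷ 16 tbsp/cup × 170 g/cup = 765 g
breadcrumbs: 2.5 oz × 9 × 28.35 g/oz ÷ 108 g/cup ≈ 6 cup
soy sauce: (2 cup + 13 tbsp = 2.8125 cup) × 9 × 240 mL/cup = 6075 mL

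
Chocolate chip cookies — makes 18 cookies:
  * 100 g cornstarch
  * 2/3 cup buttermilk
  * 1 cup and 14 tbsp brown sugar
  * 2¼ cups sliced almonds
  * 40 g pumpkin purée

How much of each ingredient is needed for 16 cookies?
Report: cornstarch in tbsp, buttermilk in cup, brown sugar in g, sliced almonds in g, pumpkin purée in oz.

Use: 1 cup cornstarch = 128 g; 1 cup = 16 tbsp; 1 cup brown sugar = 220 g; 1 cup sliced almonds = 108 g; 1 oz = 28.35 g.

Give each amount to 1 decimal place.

cornstarch: 11.1 tbsp; buttermilk: 0.6 cup; brown sugar: 366.7 g; sliced almonds: 216.0 g; pumpkin purée: 1.3 oz

Scaling factor: 16/18 = 8/9.
cornstarch: 100 g × 8/9 ÷ 128 g/cup × 16 tbsp/cup ≈ 11.1 tbsp
buttermilk: 2/3 cup × 8/9 ≈ 0.6 cup
brown sugar: (1 cup + 14 tbsp = 1.875 cup) × 8/9 × 220 g/cup ≈ 366.7 g
sliced almonds: 2.25 cup × 8/9 × 108 g/cup = 216.0 g
pumpkin purée: 40 g × 8/9 ÷ 28.35 g/oz ≈ 1.3 oz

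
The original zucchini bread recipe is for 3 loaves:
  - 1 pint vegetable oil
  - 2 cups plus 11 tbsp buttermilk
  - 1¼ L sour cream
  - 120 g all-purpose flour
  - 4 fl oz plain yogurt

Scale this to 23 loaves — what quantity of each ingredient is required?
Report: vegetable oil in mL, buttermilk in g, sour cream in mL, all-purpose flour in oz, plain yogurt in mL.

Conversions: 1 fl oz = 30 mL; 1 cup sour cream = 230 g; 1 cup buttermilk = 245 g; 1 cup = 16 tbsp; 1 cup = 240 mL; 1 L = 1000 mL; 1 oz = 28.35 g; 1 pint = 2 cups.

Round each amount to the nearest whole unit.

vegetable oil: 3680 mL; buttermilk: 5048 g; sour cream: 9583 mL; all-purpose flour: 32 oz; plain yogurt: 920 mL

Scaling factor: 23/3.
vegetable oil: 1 pint × 23/3 × 2 cup/pint × 240 mL/cup = 3680 mL
buttermilk: (2 cup + 11 tbsp = 2.6875 cup) × 23/3 × 245 g/cup ≈ 5048 g
sour cream: 1.25 L × 23/3 × 1000 mL/L ≈ 9583 mL
all-purpose flour: 120 g × 23/3 ÷ 28.35 g/oz ≈ 32 oz
plain yogurt: 4 fl oz × 23/3 × 30 mL/fl oz = 920 mL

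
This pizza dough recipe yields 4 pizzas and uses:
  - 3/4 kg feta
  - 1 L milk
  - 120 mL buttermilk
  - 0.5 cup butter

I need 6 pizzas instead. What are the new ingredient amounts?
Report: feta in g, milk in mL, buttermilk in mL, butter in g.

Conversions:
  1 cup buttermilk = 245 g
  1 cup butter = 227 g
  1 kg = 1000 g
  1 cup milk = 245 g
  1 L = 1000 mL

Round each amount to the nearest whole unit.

feta: 1125 g; milk: 1500 mL; buttermilk: 180 mL; butter: 170 g

Scaling factor: 6/4 = 3/2 = 1.5.
feta: 0.75 kg × 3/2 × 1000 g/kg = 1125 g
milk: 1 L × 3/2 × 1000 mL/L = 1500 mL
buttermilk: 120 mL × 3/2 = 180 mL
butter: 0.5 cup × 3/2 × 227 g/cup ≈ 170 g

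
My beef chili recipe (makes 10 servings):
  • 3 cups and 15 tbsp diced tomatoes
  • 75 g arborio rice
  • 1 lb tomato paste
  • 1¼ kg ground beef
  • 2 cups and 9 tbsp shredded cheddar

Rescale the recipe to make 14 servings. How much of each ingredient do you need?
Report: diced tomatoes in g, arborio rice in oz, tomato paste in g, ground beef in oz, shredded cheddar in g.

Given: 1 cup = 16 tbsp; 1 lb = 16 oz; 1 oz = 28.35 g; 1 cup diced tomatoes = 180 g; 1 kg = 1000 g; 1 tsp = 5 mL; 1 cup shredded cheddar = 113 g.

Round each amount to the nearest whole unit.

Scaling factor: 14/10 = 7/5 = 1.4.
diced tomatoes: (3 cup + 15 tbsp = 3.9375 cup) × 7/5 × 180 g/cup ≈ 992 g
arborio rice: 75 g × 7/5 ÷ 28.35 g/oz ≈ 4 oz
tomato paste: 1 lb × 7/5 × 16 oz/lb × 28.35 g/oz ≈ 635 g
ground beef: 1.25 kg × 7/5 × 1000 g/kg ÷ 28.35 g/oz ≈ 62 oz
shredded cheddar: (2 cup + 9 tbsp = 2.5625 cup) × 7/5 × 113 g/cup ≈ 405 g

diced tomatoes: 992 g; arborio rice: 4 oz; tomato paste: 635 g; ground beef: 62 oz; shredded cheddar: 405 g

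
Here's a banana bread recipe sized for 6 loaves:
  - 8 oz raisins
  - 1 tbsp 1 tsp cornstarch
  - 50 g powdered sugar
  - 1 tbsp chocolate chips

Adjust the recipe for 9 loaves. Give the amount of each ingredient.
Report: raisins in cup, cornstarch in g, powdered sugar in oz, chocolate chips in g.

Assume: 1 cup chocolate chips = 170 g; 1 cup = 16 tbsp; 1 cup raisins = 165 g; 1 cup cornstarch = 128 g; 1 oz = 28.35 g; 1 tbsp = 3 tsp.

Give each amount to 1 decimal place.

Scaling factor: 9/6 = 3/2 = 1.5.
raisins: 8 oz × 3/2 × 28.35 g/oz ÷ 165 g/cup ≈ 2.1 cup
cornstarch: (1 tbsp + 1 tsp = 4/3 tbsp) × 3/2 ÷ 16 tbsp/cup × 128 g/cup = 16.0 g
powdered sugar: 50 g × 3/2 ÷ 28.35 g/oz ≈ 2.6 oz
chocolate chips: 1 tbsp × 3/2 ÷ 16 tbsp/cup × 170 g/cup ≈ 15.9 g

raisins: 2.1 cup; cornstarch: 16.0 g; powdered sugar: 2.6 oz; chocolate chips: 15.9 g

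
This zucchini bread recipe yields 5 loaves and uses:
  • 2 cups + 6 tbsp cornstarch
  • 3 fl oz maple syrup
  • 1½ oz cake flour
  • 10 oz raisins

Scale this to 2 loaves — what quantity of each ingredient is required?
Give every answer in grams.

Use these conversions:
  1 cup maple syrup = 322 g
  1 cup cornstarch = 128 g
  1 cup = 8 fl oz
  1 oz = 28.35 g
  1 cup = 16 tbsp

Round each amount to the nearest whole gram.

cornstarch: 122 g; maple syrup: 48 g; cake flour: 17 g; raisins: 113 g

Scaling factor: 2/5 = 0.4.
cornstarch: (2 cup + 6 tbsp = 2.375 cup) × 2/5 × 128 g/cup ≈ 122 g
maple syrup: 3 fl oz × 2/5 ÷ 8 fl oz/cup × 322 g/cup ≈ 48 g
cake flour: 1.5 oz × 2/5 × 28.35 g/oz ≈ 17 g
raisins: 10 oz × 2/5 × 28.35 g/oz ≈ 113 g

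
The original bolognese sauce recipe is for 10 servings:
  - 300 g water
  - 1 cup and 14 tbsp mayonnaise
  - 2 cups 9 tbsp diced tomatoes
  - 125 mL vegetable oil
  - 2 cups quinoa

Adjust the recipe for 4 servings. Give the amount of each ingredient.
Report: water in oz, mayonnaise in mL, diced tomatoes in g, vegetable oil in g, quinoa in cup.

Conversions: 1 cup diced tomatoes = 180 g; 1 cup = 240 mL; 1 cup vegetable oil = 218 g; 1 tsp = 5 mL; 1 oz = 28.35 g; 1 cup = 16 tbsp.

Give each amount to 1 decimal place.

water: 4.2 oz; mayonnaise: 180.0 mL; diced tomatoes: 184.5 g; vegetable oil: 45.4 g; quinoa: 0.8 cup

Scaling factor: 4/10 = 2/5 = 0.4.
water: 300 g × 2/5 ÷ 28.35 g/oz ≈ 4.2 oz
mayonnaise: (1 cup + 14 tbsp = 1.875 cup) × 2/5 × 240 mL/cup = 180.0 mL
diced tomatoes: (2 cup + 9 tbsp = 2.5625 cup) × 2/5 × 180 g/cup = 184.5 g
vegetable oil: 125 mL × 2/5 ÷ 240 mL/cup × 218 g/cup ≈ 45.4 g
quinoa: 2 cup × 2/5 = 0.8 cup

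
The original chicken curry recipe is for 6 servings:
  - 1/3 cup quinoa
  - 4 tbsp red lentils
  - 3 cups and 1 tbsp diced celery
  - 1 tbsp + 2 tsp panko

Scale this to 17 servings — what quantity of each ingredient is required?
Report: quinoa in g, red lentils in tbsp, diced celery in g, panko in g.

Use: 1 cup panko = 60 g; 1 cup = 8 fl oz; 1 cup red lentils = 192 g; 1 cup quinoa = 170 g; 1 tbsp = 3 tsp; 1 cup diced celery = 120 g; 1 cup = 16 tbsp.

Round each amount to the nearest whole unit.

quinoa: 161 g; red lentils: 11 tbsp; diced celery: 1041 g; panko: 18 g

Scaling factor: 17/6.
quinoa: 1/3 cup × 17/6 × 170 g/cup ≈ 161 g
red lentils: 4 tbsp × 17/6 ≈ 11 tbsp
diced celery: (3 cup + 1 tbsp = 3.0625 cup) × 17/6 × 120 g/cup ≈ 1041 g
panko: (1 tbsp + 2 tsp = 5/3 tbsp) × 17/6 ÷ 16 tbsp/cup × 60 g/cup ≈ 18 g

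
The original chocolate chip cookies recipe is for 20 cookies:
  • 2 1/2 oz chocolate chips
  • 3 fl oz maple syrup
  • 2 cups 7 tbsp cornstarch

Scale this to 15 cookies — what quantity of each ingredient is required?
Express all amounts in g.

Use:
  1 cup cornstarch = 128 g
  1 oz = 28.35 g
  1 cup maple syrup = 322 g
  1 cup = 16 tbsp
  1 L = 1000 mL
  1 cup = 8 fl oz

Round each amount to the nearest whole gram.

Scaling factor: 15/20 = 3/4 = 0.75.
chocolate chips: 2.5 oz × 3/4 × 28.35 g/oz ≈ 53 g
maple syrup: 3 fl oz × 3/4 ÷ 8 fl oz/cup × 322 g/cup ≈ 91 g
cornstarch: (2 cup + 7 tbsp = 2.4375 cup) × 3/4 × 128 g/cup = 234 g

chocolate chips: 53 g; maple syrup: 91 g; cornstarch: 234 g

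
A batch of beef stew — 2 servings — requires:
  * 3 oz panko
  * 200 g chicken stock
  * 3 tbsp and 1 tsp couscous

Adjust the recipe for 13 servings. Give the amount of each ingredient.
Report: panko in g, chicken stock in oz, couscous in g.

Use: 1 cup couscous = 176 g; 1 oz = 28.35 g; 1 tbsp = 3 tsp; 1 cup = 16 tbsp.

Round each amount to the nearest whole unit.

panko: 553 g; chicken stock: 46 oz; couscous: 238 g

Scaling factor: 13/2 = 6.5.
panko: 3 oz × 13/2 × 28.35 g/oz ≈ 553 g
chicken stock: 200 g × 13/2 ÷ 28.35 g/oz ≈ 46 oz
couscous: (3 tbsp + 1 tsp = 10/3 tbsp) × 13/2 ÷ 16 tbsp/cup × 176 g/cup ≈ 238 g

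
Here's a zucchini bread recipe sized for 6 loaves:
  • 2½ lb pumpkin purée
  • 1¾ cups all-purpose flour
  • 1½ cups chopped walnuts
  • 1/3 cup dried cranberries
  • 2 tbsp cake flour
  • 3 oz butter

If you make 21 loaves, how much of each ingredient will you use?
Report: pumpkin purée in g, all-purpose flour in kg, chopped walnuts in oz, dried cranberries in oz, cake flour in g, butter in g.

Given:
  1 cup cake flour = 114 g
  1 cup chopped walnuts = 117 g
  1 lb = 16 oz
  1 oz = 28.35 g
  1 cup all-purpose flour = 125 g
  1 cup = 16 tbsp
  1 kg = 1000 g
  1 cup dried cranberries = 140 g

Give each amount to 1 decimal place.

pumpkin purée: 3969.0 g; all-purpose flour: 0.8 kg; chopped walnuts: 21.7 oz; dried cranberries: 5.8 oz; cake flour: 49.9 g; butter: 297.7 g

Scaling factor: 21/6 = 7/2 = 3.5.
pumpkin purée: 2.5 lb × 7/2 × 16 oz/lb × 28.35 g/oz = 3969.0 g
all-purpose flour: 1.75 cup × 7/2 × 125 g/cup ÷ 1000 g/kg ≈ 0.8 kg
chopped walnuts: 1.5 cup × 7/2 × 117 g/cup ÷ 28.35 g/oz ≈ 21.7 oz
dried cranberries: 1/3 cup × 7/2 × 140 g/cup ÷ 28.35 g/oz ≈ 5.8 oz
cake flour: 2 tbsp × 7/2 ÷ 16 tbsp/cup × 114 g/cup ≈ 49.9 g
butter: 3 oz × 7/2 × 28.35 g/oz ≈ 297.7 g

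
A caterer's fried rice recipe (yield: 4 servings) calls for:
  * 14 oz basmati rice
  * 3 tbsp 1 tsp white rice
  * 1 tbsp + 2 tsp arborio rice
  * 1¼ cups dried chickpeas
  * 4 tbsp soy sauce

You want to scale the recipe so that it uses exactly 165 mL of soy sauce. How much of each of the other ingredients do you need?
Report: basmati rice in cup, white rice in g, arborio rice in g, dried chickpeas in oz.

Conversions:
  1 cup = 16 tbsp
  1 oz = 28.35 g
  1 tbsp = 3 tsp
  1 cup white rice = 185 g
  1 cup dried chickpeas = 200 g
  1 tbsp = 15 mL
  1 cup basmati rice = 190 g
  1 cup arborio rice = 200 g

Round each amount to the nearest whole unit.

The original recipe has 60 mL of soy sauce, so the scaling factor is 165 ÷ 60 = 11/4 = 2.75.
basmati rice: 14 oz × 11/4 × 28.35 g/oz ÷ 190 g/cup ≈ 6 cup
white rice: (3 tbsp + 1 tsp = 10/3 tbsp) × 11/4 ÷ 16 tbsp/cup × 185 g/cup ≈ 106 g
arborio rice: (1 tbsp + 2 tsp = 5/3 tbsp) × 11/4 ÷ 16 tbsp/cup × 200 g/cup ≈ 57 g
dried chickpeas: 1.25 cup × 11/4 × 200 g/cup ÷ 28.35 g/oz ≈ 24 oz

basmati rice: 6 cup; white rice: 106 g; arborio rice: 57 g; dried chickpeas: 24 oz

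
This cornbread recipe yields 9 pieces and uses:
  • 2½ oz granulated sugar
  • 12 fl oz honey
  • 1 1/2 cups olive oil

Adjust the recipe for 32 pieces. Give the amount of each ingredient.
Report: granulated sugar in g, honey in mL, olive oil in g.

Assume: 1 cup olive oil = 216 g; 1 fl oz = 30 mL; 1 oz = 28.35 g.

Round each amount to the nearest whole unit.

Scaling factor: 32/9.
granulated sugar: 2.5 oz × 32/9 × 28.35 g/oz = 252 g
honey: 12 fl oz × 32/9 × 30 mL/fl oz = 1280 mL
olive oil: 1.5 cup × 32/9 × 216 g/cup = 1152 g

granulated sugar: 252 g; honey: 1280 mL; olive oil: 1152 g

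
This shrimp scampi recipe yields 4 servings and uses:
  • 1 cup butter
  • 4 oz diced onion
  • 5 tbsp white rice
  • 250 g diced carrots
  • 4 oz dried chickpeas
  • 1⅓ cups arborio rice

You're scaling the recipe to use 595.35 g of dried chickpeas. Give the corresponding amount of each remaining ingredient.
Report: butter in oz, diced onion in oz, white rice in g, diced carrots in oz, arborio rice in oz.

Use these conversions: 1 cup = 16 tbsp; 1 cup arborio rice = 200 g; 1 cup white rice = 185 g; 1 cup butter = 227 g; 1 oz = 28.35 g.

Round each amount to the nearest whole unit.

The original recipe has 113.4 g of dried chickpeas, so the scaling factor is 595.35 ÷ 113.4 = 21/4 = 5.25.
butter: 1 cup × 21/4 × 227 g/cup ÷ 28.35 g/oz ≈ 42 oz
diced onion: 4 oz × 21/4 = 21 oz
white rice: 5 tbsp × 21/4 ÷ 16 tbsp/cup × 185 g/cup ≈ 304 g
diced carrots: 250 g × 21/4 ÷ 28.35 g/oz ≈ 46 oz
arborio rice: 4/3 cup × 21/4 × 200 g/cup ÷ 28.35 g/oz ≈ 49 oz

butter: 42 oz; diced onion: 21 oz; white rice: 304 g; diced carrots: 46 oz; arborio rice: 49 oz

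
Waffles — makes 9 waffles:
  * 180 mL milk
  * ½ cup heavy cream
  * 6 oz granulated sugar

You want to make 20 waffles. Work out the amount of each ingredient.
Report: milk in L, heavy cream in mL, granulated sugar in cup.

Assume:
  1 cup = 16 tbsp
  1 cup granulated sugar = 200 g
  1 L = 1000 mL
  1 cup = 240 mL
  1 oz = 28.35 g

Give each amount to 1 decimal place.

milk: 0.4 L; heavy cream: 266.7 mL; granulated sugar: 1.9 cup

Scaling factor: 20/9.
milk: 180 mL × 20/9 ÷ 1000 mL/L = 0.4 L
heavy cream: 0.5 cup × 20/9 × 240 mL/cup ≈ 266.7 mL
granulated sugar: 6 oz × 20/9 × 28.35 g/oz ÷ 200 g/cup ≈ 1.9 cup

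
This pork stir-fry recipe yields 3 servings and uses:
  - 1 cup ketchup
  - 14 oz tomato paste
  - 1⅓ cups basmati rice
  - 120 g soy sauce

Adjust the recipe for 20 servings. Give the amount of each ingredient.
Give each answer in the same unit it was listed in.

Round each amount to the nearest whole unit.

Scaling factor: 20/3.
ketchup: 1 cup × 20/3 ≈ 7 cup
tomato paste: 14 oz × 20/3 ≈ 93 oz
basmati rice: 4/3 cup × 20/3 ≈ 9 cup
soy sauce: 120 g × 20/3 = 800 g

ketchup: 7 cup; tomato paste: 93 oz; basmati rice: 9 cup; soy sauce: 800 g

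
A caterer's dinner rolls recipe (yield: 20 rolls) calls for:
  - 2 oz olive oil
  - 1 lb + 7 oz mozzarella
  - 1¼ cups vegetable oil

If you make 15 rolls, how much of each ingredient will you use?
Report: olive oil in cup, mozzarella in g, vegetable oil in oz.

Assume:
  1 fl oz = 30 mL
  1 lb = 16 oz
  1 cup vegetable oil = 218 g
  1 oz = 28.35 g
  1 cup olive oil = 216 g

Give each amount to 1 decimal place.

Scaling factor: 15/20 = 3/4 = 0.75.
olive oil: 2 oz × 3/4 × 28.35 g/oz ÷ 216 g/cup ≈ 0.2 cup
mozzarella: (1 lb + 7 oz = 1.4375 lb) × 3/4 × 16 oz/lb × 28.35 g/oz ≈ 489.0 g
vegetable oil: 1.25 cup × 3/4 × 218 g/cup ÷ 28.35 g/oz ≈ 7.2 oz

olive oil: 0.2 cup; mozzarella: 489.0 g; vegetable oil: 7.2 oz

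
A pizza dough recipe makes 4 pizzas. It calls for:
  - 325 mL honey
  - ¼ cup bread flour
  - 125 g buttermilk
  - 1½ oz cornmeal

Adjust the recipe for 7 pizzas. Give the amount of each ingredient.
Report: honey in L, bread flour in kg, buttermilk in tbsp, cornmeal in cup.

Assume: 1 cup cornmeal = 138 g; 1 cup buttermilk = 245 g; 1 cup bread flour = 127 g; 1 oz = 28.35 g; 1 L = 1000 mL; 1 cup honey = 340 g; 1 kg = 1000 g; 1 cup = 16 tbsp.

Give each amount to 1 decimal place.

Scaling factor: 7/4 = 1.75.
honey: 325 mL × 7/4 ÷ 1000 mL/L ≈ 0.6 L
bread flour: 0.25 cup × 7/4 × 127 g/cup ÷ 1000 g/kg ≈ 0.1 kg
buttermilk: 125 g × 7/4 ÷ 245 g/cup × 16 tbsp/cup ≈ 14.3 tbsp
cornmeal: 1.5 oz × 7/4 × 28.35 g/oz ÷ 138 g/cup ≈ 0.5 cup

honey: 0.6 L; bread flour: 0.1 kg; buttermilk: 14.3 tbsp; cornmeal: 0.5 cup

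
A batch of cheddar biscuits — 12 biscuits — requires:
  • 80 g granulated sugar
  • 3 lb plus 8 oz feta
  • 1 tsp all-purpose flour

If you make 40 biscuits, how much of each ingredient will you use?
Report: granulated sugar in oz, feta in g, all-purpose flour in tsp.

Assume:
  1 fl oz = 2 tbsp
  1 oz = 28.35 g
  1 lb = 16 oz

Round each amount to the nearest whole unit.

Scaling factor: 40/12 = 10/3.
granulated sugar: 80 g × 10/3 ÷ 28.35 g/oz ≈ 9 oz
feta: (3 lb + 8 oz = 3.5 lb) × 10/3 × 16 oz/lb × 28.35 g/oz = 5292 g
all-purpose flour: 1 tsp × 10/3 ≈ 3 tsp

granulated sugar: 9 oz; feta: 5292 g; all-purpose flour: 3 tsp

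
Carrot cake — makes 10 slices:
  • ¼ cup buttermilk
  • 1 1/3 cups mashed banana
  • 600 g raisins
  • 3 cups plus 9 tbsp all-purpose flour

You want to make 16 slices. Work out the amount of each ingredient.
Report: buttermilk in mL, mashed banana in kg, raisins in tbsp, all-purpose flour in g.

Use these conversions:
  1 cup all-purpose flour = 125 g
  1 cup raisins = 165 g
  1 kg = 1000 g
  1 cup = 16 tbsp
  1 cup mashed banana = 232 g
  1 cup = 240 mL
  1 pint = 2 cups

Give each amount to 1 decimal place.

buttermilk: 96.0 mL; mashed banana: 0.5 kg; raisins: 93.1 tbsp; all-purpose flour: 712.5 g

Scaling factor: 16/10 = 8/5 = 1.6.
buttermilk: 0.25 cup × 8/5 × 240 mL/cup = 96.0 mL
mashed banana: 4/3 cup × 8/5 × 232 g/cup ÷ 1000 g/kg ≈ 0.5 kg
raisins: 600 g × 8/5 ÷ 165 g/cup × 16 tbsp/cup ≈ 93.1 tbsp
all-purpose flour: (3 cup + 9 tbsp = 3.5625 cup) × 8/5 × 125 g/cup = 712.5 g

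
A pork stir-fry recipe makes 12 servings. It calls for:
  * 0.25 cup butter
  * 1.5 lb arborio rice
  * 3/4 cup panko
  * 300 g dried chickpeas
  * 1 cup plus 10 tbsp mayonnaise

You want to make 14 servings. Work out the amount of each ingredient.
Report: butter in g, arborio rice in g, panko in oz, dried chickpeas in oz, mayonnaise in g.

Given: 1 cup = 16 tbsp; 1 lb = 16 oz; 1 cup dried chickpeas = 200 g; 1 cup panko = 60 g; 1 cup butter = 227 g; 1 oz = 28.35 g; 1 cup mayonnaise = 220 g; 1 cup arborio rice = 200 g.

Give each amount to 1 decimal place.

butter: 66.2 g; arborio rice: 793.8 g; panko: 1.9 oz; dried chickpeas: 12.3 oz; mayonnaise: 417.1 g

Scaling factor: 14/12 = 7/6.
butter: 0.25 cup × 7/6 × 227 g/cup ≈ 66.2 g
arborio rice: 1.5 lb × 7/6 × 16 oz/lb × 28.35 g/oz = 793.8 g
panko: 0.75 cup × 7/6 × 60 g/cup ÷ 28.35 g/oz ≈ 1.9 oz
dried chickpeas: 300 g × 7/6 ÷ 28.35 g/oz ≈ 12.3 oz
mayonnaise: (1 cup + 10 tbsp = 1.625 cup) × 7/6 × 220 g/cup ≈ 417.1 g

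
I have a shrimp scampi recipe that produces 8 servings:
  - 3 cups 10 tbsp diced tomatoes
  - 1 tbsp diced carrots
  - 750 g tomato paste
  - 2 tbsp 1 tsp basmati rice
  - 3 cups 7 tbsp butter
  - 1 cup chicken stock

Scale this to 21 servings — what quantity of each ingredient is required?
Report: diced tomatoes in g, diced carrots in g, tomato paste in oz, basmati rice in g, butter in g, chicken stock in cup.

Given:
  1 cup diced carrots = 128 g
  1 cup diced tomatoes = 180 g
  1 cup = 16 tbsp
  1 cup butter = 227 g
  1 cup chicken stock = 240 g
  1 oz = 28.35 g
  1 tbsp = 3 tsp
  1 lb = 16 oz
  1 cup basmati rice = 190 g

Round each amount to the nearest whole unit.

diced tomatoes: 1713 g; diced carrots: 21 g; tomato paste: 69 oz; basmati rice: 73 g; butter: 2048 g; chicken stock: 3 cup

Scaling factor: 21/8 = 2.625.
diced tomatoes: (3 cup + 10 tbsp = 3.625 cup) × 21/8 × 180 g/cup ≈ 1713 g
diced carrots: 1 tbsp × 21/8 ÷ 16 tbsp/cup × 128 g/cup = 21 g
tomato paste: 750 g × 21/8 ÷ 28.35 g/oz ≈ 69 oz
basmati rice: (2 tbsp + 1 tsp = 7/3 tbsp) × 21/8 ÷ 16 tbsp/cup × 190 g/cup ≈ 73 g
butter: (3 cup + 7 tbsp = 3.4375 cup) × 21/8 × 227 g/cup ≈ 2048 g
chicken stock: 1 cup × 21/8 ≈ 3 cup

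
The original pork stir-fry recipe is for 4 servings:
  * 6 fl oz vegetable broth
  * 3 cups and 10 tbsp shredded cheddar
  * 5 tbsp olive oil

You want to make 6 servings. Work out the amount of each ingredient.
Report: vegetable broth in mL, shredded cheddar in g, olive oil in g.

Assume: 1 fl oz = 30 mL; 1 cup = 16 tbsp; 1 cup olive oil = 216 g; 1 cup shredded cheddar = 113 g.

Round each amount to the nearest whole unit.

Scaling factor: 6/4 = 3/2 = 1.5.
vegetable broth: 6 fl oz × 3/2 × 30 mL/fl oz = 270 mL
shredded cheddar: (3 cup + 10 tbsp = 3.625 cup) × 3/2 × 113 g/cup ≈ 614 g
olive oil: 5 tbsp × 3/2 ÷ 16 tbsp/cup × 216 g/cup ≈ 101 g

vegetable broth: 270 mL; shredded cheddar: 614 g; olive oil: 101 g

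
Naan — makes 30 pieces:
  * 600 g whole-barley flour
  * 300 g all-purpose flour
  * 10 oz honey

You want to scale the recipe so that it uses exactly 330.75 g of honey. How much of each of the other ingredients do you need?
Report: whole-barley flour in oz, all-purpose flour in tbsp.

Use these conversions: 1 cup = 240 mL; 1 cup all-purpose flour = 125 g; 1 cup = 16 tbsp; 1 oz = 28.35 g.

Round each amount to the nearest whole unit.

whole-barley flour: 25 oz; all-purpose flour: 45 tbsp

The original recipe has 283.5 g of honey, so the scaling factor is 330.75 ÷ 283.5 = 7/6.
whole-barley flour: 600 g × 7/6 ÷ 28.35 g/oz ≈ 25 oz
all-purpose flour: 300 g × 7/6 ÷ 125 g/cup × 16 tbsp/cup ≈ 45 tbsp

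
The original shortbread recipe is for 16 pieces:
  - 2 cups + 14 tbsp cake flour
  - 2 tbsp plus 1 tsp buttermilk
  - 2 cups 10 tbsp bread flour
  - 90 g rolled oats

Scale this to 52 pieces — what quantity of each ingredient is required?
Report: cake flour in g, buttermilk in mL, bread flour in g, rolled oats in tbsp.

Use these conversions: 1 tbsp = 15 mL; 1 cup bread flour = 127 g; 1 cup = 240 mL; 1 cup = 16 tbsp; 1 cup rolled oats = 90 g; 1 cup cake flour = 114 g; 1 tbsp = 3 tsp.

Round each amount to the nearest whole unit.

cake flour: 1065 g; buttermilk: 114 mL; bread flour: 1083 g; rolled oats: 52 tbsp

Scaling factor: 52/16 = 13/4 = 3.25.
cake flour: (2 cup + 14 tbsp = 2.875 cup) × 13/4 × 114 g/cup ≈ 1065 g
buttermilk: (2 tbsp + 1 tsp = 7/3 tbsp) × 13/4 × 15 mL/tbsp ≈ 114 mL
bread flour: (2 cup + 10 tbsp = 2.625 cup) × 13/4 × 127 g/cup ≈ 1083 g
rolled oats: 90 g × 13/4 ÷ 90 g/cup × 16 tbsp/cup = 52 tbsp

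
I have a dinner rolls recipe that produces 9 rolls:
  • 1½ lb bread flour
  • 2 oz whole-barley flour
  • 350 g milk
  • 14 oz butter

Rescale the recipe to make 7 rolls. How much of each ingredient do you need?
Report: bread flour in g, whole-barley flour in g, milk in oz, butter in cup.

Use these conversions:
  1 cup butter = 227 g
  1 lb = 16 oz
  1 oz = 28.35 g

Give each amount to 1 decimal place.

bread flour: 529.2 g; whole-barley flour: 44.1 g; milk: 9.6 oz; butter: 1.4 cup

Scaling factor: 7/9.
bread flour: 1.5 lb × 7/9 × 16 oz/lb × 28.35 g/oz = 529.2 g
whole-barley flour: 2 oz × 7/9 × 28.35 g/oz = 44.1 g
milk: 350 g × 7/9 ÷ 28.35 g/oz ≈ 9.6 oz
butter: 14 oz × 7/9 × 28.35 g/oz ÷ 227 g/cup ≈ 1.4 cup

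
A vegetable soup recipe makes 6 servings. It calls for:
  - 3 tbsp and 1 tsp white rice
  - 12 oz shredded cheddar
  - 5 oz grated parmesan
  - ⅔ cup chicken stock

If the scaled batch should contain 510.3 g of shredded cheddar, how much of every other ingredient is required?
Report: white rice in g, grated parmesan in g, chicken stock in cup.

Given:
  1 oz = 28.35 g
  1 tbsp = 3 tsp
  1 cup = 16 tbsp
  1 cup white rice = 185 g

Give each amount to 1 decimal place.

The original recipe has 340.2 g of shredded cheddar, so the scaling factor is 510.3 ÷ 340.2 = 3/2 = 1.5.
white rice: (3 tbsp + 1 tsp = 10/3 tbsp) × 3/2 ÷ 16 tbsp/cup × 185 g/cup ≈ 57.8 g
grated parmesan: 5 oz × 3/2 × 28.35 g/oz ≈ 212.6 g
chicken stock: 2/3 cup × 3/2 = 1.0 cup

white rice: 57.8 g; grated parmesan: 212.6 g; chicken stock: 1.0 cup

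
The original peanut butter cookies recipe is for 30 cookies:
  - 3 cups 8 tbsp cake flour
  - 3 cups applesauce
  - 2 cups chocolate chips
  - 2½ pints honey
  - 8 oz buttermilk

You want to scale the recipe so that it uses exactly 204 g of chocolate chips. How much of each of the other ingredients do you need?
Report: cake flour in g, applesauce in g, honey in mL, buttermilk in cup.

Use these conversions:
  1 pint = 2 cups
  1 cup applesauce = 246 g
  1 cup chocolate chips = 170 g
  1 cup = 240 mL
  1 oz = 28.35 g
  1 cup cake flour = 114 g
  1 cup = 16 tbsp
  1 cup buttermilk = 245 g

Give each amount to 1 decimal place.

The original recipe has 340 g of chocolate chips, so the scaling factor is 204 ÷ 340 = 3/5 = 0.6.
cake flour: (3 cup + 8 tbsp = 3.5 cup) × 3/5 × 114 g/cup = 239.4 g
applesauce: 3 cup × 3/5 × 246 g/cup = 442.8 g
honey: 2.5 pint × 3/5 × 2 cup/pint × 240 mL/cup = 720.0 mL
buttermilk: 8 oz × 3/5 × 28.35 g/oz ÷ 245 g/cup ≈ 0.6 cup

cake flour: 239.4 g; applesauce: 442.8 g; honey: 720.0 mL; buttermilk: 0.6 cup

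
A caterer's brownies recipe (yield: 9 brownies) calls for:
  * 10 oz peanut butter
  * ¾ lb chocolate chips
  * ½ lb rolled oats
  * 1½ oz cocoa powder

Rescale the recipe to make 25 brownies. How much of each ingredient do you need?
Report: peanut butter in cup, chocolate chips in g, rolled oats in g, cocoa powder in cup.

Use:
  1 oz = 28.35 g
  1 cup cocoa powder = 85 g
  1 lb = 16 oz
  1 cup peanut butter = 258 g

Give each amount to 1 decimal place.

Scaling factor: 25/9.
peanut butter: 10 oz × 25/9 × 28.35 g/oz ÷ 258 g/cup ≈ 3.1 cup
chocolate chips: 0.75 lb × 25/9 × 16 oz/lb × 28.35 g/oz = 945.0 g
rolled oats: 0.5 lb × 25/9 × 16 oz/lb × 28.35 g/oz = 630.0 g
cocoa powder: 1.5 oz × 25/9 × 28.35 g/oz ÷ 85 g/cup ≈ 1.4 cup

peanut butter: 3.1 cup; chocolate chips: 945.0 g; rolled oats: 630.0 g; cocoa powder: 1.4 cup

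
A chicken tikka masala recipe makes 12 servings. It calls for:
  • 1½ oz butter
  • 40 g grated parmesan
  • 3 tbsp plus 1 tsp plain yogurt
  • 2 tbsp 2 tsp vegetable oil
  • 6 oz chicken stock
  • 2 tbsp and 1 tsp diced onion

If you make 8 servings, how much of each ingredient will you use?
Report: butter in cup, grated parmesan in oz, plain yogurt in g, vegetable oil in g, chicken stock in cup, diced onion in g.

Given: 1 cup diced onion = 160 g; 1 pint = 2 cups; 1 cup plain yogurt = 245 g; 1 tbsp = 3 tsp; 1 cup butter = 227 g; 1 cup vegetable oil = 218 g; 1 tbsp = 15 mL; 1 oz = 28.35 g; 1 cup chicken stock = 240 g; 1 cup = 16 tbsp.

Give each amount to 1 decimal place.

Scaling factor: 8/12 = 2/3.
butter: 1.5 oz × 2/3 × 28.35 g/oz ÷ 227 g/cup ≈ 0.1 cup
grated parmesan: 40 g × 2/3 ÷ 28.35 g/oz ≈ 0.9 oz
plain yogurt: (3 tbsp + 1 tsp = 10/3 tbsp) × 2/3 ÷ 16 tbsp/cup × 245 g/cup ≈ 34.0 g
vegetable oil: (2 tbsp + 2 tsp = 8/3 tbsp) × 2/3 ÷ 16 tbsp/cup × 218 g/cup ≈ 24.2 g
chicken stock: 6 oz × 2/3 × 28.35 g/oz ÷ 240 g/cup ≈ 0.5 cup
diced onion: (2 tbsp + 1 tsp = 7/3 tbsp) × 2/3 ÷ 16 tbsp/cup × 160 g/cup ≈ 15.6 g

butter: 0.1 cup; grated parmesan: 0.9 oz; plain yogurt: 34.0 g; vegetable oil: 24.2 g; chicken stock: 0.5 cup; diced onion: 15.6 g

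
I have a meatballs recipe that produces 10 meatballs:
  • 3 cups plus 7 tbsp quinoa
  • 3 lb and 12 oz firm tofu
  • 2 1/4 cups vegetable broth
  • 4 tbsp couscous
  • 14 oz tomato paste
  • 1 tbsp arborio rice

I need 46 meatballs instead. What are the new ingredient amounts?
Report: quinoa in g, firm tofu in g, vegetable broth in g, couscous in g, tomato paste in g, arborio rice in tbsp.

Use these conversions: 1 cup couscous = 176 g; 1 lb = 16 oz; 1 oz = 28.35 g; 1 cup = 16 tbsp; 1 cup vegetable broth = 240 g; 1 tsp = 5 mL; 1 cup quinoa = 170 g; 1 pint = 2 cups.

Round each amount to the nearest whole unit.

Scaling factor: 46/10 = 23/5 = 4.6.
quinoa: (3 cup + 7 tbsp = 3.4375 cup) × 23/5 × 170 g/cup ≈ 2688 g
firm tofu: (3 lb + 12 oz = 3.75 lb) × 23/5 × 16 oz/lb × 28.35 g/oz ≈ 7825 g
vegetable broth: 2.25 cup × 23/5 × 240 g/cup = 2484 g
couscous: 4 tbsp × 23/5 ÷ 16 tbsp/cup × 176 g/cup ≈ 202 g
tomato paste: 14 oz × 23/5 × 28.35 g/oz ≈ 1826 g
arborio rice: 1 tbsp × 23/5 ≈ 5 tbsp

quinoa: 2688 g; firm tofu: 7825 g; vegetable broth: 2484 g; couscous: 202 g; tomato paste: 1826 g; arborio rice: 5 tbsp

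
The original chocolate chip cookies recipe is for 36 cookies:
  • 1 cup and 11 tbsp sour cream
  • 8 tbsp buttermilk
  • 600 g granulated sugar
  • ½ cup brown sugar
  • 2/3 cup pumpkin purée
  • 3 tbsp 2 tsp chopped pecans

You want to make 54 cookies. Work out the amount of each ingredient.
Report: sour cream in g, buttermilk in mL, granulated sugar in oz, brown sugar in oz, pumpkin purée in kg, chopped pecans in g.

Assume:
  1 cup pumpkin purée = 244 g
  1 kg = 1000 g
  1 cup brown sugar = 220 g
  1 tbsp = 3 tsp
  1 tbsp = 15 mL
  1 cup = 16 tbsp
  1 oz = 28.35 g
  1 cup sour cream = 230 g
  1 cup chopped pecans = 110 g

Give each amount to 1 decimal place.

sour cream: 582.2 g; buttermilk: 180.0 mL; granulated sugar: 31.7 oz; brown sugar: 5.8 oz; pumpkin purée: 0.2 kg; chopped pecans: 37.8 g

Scaling factor: 54/36 = 3/2 = 1.5.
sour cream: (1 cup + 11 tbsp = 1.6875 cup) × 3/2 × 230 g/cup ≈ 582.2 g
buttermilk: 8 tbsp × 3/2 × 15 mL/tbsp = 180.0 mL
granulated sugar: 600 g × 3/2 ÷ 28.35 g/oz ≈ 31.7 oz
brown sugar: 0.5 cup × 3/2 × 220 g/cup ÷ 28.35 g/oz ≈ 5.8 oz
pumpkin purée: 2/3 cup × 3/2 × 244 g/cup ÷ 1000 g/kg ≈ 0.2 kg
chopped pecans: (3 tbsp + 2 tsp = 11/3 tbsp) × 3/2 ÷ 16 tbsp/cup × 110 g/cup ≈ 37.8 g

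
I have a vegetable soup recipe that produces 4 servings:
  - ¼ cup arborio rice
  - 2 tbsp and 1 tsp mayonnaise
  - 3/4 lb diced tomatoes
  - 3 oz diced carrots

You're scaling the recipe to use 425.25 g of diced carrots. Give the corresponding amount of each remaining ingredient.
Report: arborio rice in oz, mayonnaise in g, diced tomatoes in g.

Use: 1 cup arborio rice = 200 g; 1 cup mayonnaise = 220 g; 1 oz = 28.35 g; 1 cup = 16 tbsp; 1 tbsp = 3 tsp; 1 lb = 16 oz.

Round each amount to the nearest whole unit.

The original recipe has 85.05 g of diced carrots, so the scaling factor is 425.25 ÷ 85.05 = 5.
arborio rice: 0.25 cup × 5 × 200 g/cup ÷ 28.35 g/oz ≈ 9 oz
mayonnaise: (2 tbsp + 1 tsp = 7/3 tbsp) × 5 ÷ 16 tbsp/cup × 220 g/cup ≈ 160 g
diced tomatoes: 0.75 lb × 5 × 16 oz/lb × 28.35 g/oz = 1701 g

arborio rice: 9 oz; mayonnaise: 160 g; diced tomatoes: 1701 g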